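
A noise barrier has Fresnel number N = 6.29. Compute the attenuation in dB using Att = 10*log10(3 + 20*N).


3 + 20*N = 3 + 20*6.29 = 128.8
Att = 10*log10(128.8) = 21.099 dB


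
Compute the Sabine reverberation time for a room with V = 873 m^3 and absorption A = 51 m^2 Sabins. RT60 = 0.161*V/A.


RT60 = 0.161 * 873 / 51 = 2.7559 s


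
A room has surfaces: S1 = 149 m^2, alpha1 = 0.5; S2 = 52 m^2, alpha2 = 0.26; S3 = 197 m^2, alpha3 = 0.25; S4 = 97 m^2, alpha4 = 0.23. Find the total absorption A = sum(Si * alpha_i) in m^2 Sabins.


149 * 0.5 = 74.5
52 * 0.26 = 13.52
197 * 0.25 = 49.25
97 * 0.23 = 22.31
A_total = 74.5 + 13.52 + 49.25 + 22.31 = 159.58 m^2


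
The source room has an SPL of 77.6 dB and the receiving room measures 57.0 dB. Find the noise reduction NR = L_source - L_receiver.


NR = L_source - L_receiver (difference between source and receiving room levels)
NR = 77.6 - 57.0 = 20.6 dB


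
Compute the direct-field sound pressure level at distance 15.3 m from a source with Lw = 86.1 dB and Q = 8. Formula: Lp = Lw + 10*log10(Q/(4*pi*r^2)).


4*pi*r^2 = 4*pi*15.3^2 = 2941.66 m^2
Q / (4*pi*r^2) = 8 / 2941.66 = 0.00271955
Lp = 86.1 + 10*log10(0.00271955) = 60.445 dB


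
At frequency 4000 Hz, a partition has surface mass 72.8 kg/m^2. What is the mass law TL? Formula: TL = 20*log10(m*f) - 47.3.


m * f = 72.8 * 4000 = 291200
20*log10(291200) = 109.284 dB
TL = 109.284 - 47.3 = 61.984 dB


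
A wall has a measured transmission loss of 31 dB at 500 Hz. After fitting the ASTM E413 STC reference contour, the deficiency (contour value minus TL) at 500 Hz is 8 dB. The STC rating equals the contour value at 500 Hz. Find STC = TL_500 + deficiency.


By ASTM E413, STC = value of the fitted reference contour at 500 Hz.
Contour value at 500 Hz = TL_500 + deficiency = 31 + 8 = 39
STC = 39


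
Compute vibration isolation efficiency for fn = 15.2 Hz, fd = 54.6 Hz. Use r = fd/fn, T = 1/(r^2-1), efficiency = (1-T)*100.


r = 54.6 / 15.2 = 3.59211
r^2 - 1 = 3.59211^2 - 1 = 11.9033
T = 1/11.9033 = 0.0840103
Efficiency = (1 - 0.0840103)*100 = 91.599 %


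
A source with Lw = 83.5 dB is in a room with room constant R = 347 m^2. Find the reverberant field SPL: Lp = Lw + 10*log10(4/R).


4/R = 4/347 = 0.0115274
Lp = 83.5 + 10*log10(0.0115274) = 64.117 dB


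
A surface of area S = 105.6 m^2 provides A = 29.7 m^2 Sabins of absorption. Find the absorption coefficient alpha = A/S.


Absorption coefficient = absorbed power / incident power
alpha = A / S = 29.7 / 105.6 = 0.28125


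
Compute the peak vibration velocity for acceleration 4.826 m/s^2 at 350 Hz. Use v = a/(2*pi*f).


omega = 2*pi*f = 2*pi*350 = 2199.11 rad/s
v = a / omega = 4.826 / 2199.11 = 0.0021945 m/s


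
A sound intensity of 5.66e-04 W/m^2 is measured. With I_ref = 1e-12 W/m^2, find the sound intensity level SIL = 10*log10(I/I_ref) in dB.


I / I_ref = 5.66e-04 / 1e-12 = 5.66e+08
SIL = 10 * log10(5.66e+08) = 87.528 dB


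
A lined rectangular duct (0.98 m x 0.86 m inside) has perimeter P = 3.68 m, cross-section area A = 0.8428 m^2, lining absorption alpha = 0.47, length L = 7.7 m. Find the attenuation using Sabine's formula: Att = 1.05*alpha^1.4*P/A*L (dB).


alpha^1.4 = 0.47^1.4 = 0.347486
Attenuation rate = 1.05 * alpha^1.4 * P / A
= 1.05 * 0.347486 * 3.68 / 0.8428 = 1.59313 dB/m
Total Att = 1.59313 * 7.7 = 12.267 dB


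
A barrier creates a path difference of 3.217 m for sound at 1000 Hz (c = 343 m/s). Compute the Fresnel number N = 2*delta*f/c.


N = 2*delta*f/c = 2*delta/lambda, where lambda = c/f
lambda = 343 / 1000 = 0.343 m
N = 2 * 3.217 / 0.343 = 18.758


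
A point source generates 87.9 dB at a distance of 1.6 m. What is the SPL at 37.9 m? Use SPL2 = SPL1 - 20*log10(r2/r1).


r2/r1 = 37.9/1.6 = 23.6875
Correction = 20*log10(23.6875) = 27.4904 dB
SPL2 = 87.9 - 27.4904 = 60.41 dB


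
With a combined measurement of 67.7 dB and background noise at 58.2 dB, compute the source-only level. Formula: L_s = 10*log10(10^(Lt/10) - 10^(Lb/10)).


10^(67.7/10) = 5.88844e+06
10^(58.2/10) = 660693
Difference = 5.88844e+06 - 660693 = 5.22775e+06
L_source = 10*log10(5.22775e+06) = 67.183 dB


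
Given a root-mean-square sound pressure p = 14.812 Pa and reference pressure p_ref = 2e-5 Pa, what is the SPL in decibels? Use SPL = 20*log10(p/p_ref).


p / p_ref = 14.812 / 2e-5 = 740600
SPL = 20 * log10(740600) = 117.39 dB


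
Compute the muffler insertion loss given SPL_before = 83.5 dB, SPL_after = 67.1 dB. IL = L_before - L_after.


Insertion loss = SPL without muffler - SPL with muffler
IL = 83.5 - 67.1 = 16.4 dB


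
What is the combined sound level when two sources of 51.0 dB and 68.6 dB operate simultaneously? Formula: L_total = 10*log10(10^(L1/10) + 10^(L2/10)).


10^(51.0/10) = 125893
10^(68.6/10) = 7.24436e+06
Sum = 125893 + 7.24436e+06 = 7.37025e+06
L_total = 10*log10(7.37025e+06) = 68.675 dB


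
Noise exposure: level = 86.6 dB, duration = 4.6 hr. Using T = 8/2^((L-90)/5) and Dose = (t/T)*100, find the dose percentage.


T_allowed = 8 / 2^((86.6 - 90)/5) = 12.8171 hr
Dose = 4.6 / 12.8171 * 100 = 35.89 %


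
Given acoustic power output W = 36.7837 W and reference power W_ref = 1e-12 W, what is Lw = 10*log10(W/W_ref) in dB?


W / W_ref = 36.7837 / 1e-12 = 3.67837e+13
Lw = 10 * log10(3.67837e+13) = 135.66 dB


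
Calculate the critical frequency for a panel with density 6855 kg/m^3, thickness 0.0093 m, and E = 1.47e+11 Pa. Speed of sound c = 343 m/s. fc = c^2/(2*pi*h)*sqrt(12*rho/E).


12*rho/E = 12*6855/1.47e+11 = 5.59592e-07
sqrt(12*rho/E) = sqrt(5.59592e-07) = 0.000748059
c^2/(2*pi*h) = 343^2/(2*pi*0.0093) = 2.01338e+06
fc = 2.01338e+06 * 0.000748059 = 1506.1 Hz


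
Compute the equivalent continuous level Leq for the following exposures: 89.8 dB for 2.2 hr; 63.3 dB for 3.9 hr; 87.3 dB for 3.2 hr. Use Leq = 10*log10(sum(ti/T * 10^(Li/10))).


T_total = 2.2 + 3.9 + 3.2 = 9.3 hr
(2.2/9.3) * 10^(89.8/10) = 2.25912e+08
(3.9/9.3) * 10^(63.3/10) = 896565
(3.2/9.3) * 10^(87.3/10) = 1.84785e+08
Sum = 2.25912e+08 + 896565 + 1.84785e+08 = 4.11594e+08
Leq = 10*log10(4.11594e+08) = 86.145 dB


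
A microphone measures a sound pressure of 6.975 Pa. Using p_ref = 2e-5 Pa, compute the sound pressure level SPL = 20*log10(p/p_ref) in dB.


p / p_ref = 6.975 / 2e-5 = 348750
SPL = 20 * log10(348750) = 110.85 dB


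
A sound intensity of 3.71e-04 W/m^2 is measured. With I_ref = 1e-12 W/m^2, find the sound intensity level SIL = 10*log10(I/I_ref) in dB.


I / I_ref = 3.71e-04 / 1e-12 = 3.71e+08
SIL = 10 * log10(3.71e+08) = 85.694 dB


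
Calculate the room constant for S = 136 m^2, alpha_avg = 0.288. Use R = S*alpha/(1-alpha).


R = 136 * 0.288 / (1 - 0.288) = 55.011 m^2


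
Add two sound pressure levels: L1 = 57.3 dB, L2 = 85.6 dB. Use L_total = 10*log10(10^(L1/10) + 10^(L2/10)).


10^(57.3/10) = 537032
10^(85.6/10) = 3.63078e+08
Sum = 537032 + 3.63078e+08 = 3.63615e+08
L_total = 10*log10(3.63615e+08) = 85.606 dB


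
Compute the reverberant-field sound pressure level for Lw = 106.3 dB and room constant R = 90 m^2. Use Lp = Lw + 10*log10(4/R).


4/R = 4/90 = 0.0444444
Lp = 106.3 + 10*log10(0.0444444) = 92.778 dB


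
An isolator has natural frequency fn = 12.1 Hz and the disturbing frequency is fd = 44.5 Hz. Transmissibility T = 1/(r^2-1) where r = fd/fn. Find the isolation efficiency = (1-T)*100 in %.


r = 44.5 / 12.1 = 3.67769
r^2 - 1 = 3.67769^2 - 1 = 12.5254
T = 1/12.5254 = 0.0798378
Efficiency = (1 - 0.0798378)*100 = 92.016 %


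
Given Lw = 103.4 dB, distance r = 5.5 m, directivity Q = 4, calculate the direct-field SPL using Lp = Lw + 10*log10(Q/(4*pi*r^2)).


4*pi*r^2 = 4*pi*5.5^2 = 380.133 m^2
Q / (4*pi*r^2) = 4 / 380.133 = 0.0105226
Lp = 103.4 + 10*log10(0.0105226) = 83.621 dB


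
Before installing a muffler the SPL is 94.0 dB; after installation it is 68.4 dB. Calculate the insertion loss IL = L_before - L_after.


Insertion loss = SPL without muffler - SPL with muffler
IL = 94.0 - 68.4 = 25.6 dB


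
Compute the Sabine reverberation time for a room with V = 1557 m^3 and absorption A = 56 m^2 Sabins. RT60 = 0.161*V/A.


RT60 = 0.161 * 1557 / 56 = 4.4764 s


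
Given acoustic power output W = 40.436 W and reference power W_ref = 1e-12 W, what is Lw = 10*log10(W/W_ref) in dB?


W / W_ref = 40.436 / 1e-12 = 4.0436e+13
Lw = 10 * log10(4.0436e+13) = 136.07 dB


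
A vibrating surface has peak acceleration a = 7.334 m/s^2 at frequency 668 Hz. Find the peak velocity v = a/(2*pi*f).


omega = 2*pi*f = 2*pi*668 = 4197.17 rad/s
v = a / omega = 7.334 / 4197.17 = 0.0017474 m/s


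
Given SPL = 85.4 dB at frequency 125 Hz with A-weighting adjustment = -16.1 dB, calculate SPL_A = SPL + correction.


A-weighting table: 125 Hz -> -16.1 dB correction
SPL_A = SPL + correction = 85.4 + (-16.1) = 69.3 dBA


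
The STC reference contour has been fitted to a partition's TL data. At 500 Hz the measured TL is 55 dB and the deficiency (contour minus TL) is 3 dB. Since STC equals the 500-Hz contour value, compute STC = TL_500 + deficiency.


By ASTM E413, STC = value of the fitted reference contour at 500 Hz.
Contour value at 500 Hz = TL_500 + deficiency = 55 + 3 = 58
STC = 58


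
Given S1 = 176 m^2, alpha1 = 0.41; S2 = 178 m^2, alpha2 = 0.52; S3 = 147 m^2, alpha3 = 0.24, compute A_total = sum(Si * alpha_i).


176 * 0.41 = 72.16
178 * 0.52 = 92.56
147 * 0.24 = 35.28
A_total = 72.16 + 92.56 + 35.28 = 200 m^2


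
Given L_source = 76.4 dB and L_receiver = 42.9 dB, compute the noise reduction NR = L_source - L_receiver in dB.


NR = L_source - L_receiver (difference between source and receiving room levels)
NR = 76.4 - 42.9 = 33.5 dB


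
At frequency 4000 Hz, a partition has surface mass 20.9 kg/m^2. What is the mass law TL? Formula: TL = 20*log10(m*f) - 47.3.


m * f = 20.9 * 4000 = 83600
20*log10(83600) = 98.4441 dB
TL = 98.4441 - 47.3 = 51.144 dB


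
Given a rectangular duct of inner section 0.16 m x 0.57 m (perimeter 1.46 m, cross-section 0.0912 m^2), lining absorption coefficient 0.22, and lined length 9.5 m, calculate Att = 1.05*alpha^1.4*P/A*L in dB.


alpha^1.4 = 0.22^1.4 = 0.120058
Attenuation rate = 1.05 * alpha^1.4 * P / A
= 1.05 * 0.120058 * 1.46 / 0.0912 = 2.01808 dB/m
Total Att = 2.01808 * 9.5 = 19.172 dB


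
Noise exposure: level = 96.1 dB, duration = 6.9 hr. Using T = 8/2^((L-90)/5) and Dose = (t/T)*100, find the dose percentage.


T_allowed = 8 / 2^((96.1 - 90)/5) = 3.43426 hr
Dose = 6.9 / 3.43426 * 100 = 200.92 %


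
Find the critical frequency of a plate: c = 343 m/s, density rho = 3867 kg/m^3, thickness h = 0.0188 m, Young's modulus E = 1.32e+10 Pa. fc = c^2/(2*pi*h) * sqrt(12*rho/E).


12*rho/E = 12*3867/1.32e+10 = 3.51545e-06
sqrt(12*rho/E) = sqrt(3.51545e-06) = 0.00187495
c^2/(2*pi*h) = 343^2/(2*pi*0.0188) = 995980
fc = 995980 * 0.00187495 = 1867.4 Hz


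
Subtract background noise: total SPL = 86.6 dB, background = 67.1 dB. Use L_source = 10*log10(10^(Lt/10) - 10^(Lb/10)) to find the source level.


10^(86.6/10) = 4.57088e+08
10^(67.1/10) = 5.12861e+06
Difference = 4.57088e+08 - 5.12861e+06 = 4.51959e+08
L_source = 10*log10(4.51959e+08) = 86.551 dB


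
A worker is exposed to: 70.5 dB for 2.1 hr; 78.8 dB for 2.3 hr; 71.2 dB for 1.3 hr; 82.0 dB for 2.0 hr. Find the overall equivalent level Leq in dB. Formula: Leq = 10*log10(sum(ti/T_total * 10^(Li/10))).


T_total = 2.1 + 2.3 + 1.3 + 2.0 = 7.7 hr
(2.1/7.7) * 10^(70.5/10) = 3.06005e+06
(2.3/7.7) * 10^(78.8/10) = 2.26588e+07
(1.3/7.7) * 10^(71.2/10) = 2.22563e+06
(2.0/7.7) * 10^(82.0/10) = 4.11661e+07
Sum = 3.06005e+06 + 2.26588e+07 + 2.22563e+06 + 4.11661e+07 = 6.91106e+07
Leq = 10*log10(6.91106e+07) = 78.395 dB


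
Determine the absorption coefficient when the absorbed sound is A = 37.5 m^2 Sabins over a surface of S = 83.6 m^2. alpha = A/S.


Absorption coefficient = absorbed power / incident power
alpha = A / S = 37.5 / 83.6 = 0.44856


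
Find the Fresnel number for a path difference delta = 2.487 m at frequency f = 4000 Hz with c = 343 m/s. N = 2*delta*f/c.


N = 2*delta*f/c = 2*delta/lambda, where lambda = c/f
lambda = 343 / 4000 = 0.08575 m
N = 2 * 2.487 / 0.08575 = 58.006


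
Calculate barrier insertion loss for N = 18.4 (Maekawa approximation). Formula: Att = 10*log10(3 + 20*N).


3 + 20*N = 3 + 20*18.4 = 371
Att = 10*log10(371) = 25.694 dB


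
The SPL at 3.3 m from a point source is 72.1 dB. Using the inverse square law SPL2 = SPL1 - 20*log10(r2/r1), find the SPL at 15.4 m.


r2/r1 = 15.4/3.3 = 4.66667
Correction = 20*log10(4.66667) = 13.3801 dB
SPL2 = 72.1 - 13.3801 = 58.72 dB


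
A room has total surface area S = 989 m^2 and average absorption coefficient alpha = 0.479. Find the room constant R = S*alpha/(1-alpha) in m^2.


R = 989 * 0.479 / (1 - 0.479) = 909.27 m^2


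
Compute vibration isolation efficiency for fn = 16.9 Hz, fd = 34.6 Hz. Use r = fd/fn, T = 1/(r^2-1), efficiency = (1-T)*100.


r = 34.6 / 16.9 = 2.04734
r^2 - 1 = 2.04734^2 - 1 = 3.1916
T = 1/3.1916 = 0.313322
Efficiency = (1 - 0.313322)*100 = 68.668 %


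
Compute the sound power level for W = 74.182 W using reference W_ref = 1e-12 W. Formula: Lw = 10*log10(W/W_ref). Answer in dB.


W / W_ref = 74.182 / 1e-12 = 7.4182e+13
Lw = 10 * log10(7.4182e+13) = 138.7 dB


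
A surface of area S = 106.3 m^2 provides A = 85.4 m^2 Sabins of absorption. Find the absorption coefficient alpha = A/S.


Absorption coefficient = absorbed power / incident power
alpha = A / S = 85.4 / 106.3 = 0.80339


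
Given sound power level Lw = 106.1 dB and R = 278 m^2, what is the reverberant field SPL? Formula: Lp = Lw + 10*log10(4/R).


4/R = 4/278 = 0.0143885
Lp = 106.1 + 10*log10(0.0143885) = 87.68 dB


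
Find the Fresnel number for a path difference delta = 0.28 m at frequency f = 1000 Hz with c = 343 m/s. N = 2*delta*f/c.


N = 2*delta*f/c = 2*delta/lambda, where lambda = c/f
lambda = 343 / 1000 = 0.343 m
N = 2 * 0.28 / 0.343 = 1.6327


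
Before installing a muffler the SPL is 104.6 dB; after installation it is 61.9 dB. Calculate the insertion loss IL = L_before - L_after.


Insertion loss = SPL without muffler - SPL with muffler
IL = 104.6 - 61.9 = 42.7 dB


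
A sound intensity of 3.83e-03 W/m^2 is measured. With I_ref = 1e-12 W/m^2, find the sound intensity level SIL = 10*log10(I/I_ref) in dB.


I / I_ref = 3.83e-03 / 1e-12 = 3.83e+09
SIL = 10 * log10(3.83e+09) = 95.832 dB


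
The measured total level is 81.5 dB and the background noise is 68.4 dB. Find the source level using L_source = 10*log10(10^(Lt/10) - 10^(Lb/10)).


10^(81.5/10) = 1.41254e+08
10^(68.4/10) = 6.91831e+06
Difference = 1.41254e+08 - 6.91831e+06 = 1.34336e+08
L_source = 10*log10(1.34336e+08) = 81.282 dB


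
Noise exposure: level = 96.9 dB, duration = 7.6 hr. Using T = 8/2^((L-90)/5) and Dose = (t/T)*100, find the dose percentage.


T_allowed = 8 / 2^((96.9 - 90)/5) = 3.07375 hr
Dose = 7.6 / 3.07375 * 100 = 247.25 %


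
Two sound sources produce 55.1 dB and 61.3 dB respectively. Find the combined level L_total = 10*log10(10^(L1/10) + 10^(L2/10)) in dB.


10^(55.1/10) = 323594
10^(61.3/10) = 1.34896e+06
Sum = 323594 + 1.34896e+06 = 1.67255e+06
L_total = 10*log10(1.67255e+06) = 62.234 dB


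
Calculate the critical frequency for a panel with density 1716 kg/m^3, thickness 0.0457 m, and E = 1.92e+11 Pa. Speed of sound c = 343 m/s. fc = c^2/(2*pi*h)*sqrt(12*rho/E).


12*rho/E = 12*1716/1.92e+11 = 1.0725e-07
sqrt(12*rho/E) = sqrt(1.0725e-07) = 0.00032749
c^2/(2*pi*h) = 343^2/(2*pi*0.0457) = 409725
fc = 409725 * 0.00032749 = 134.18 Hz


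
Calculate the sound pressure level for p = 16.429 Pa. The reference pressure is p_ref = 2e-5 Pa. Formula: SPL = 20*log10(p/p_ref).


p / p_ref = 16.429 / 2e-5 = 821450
SPL = 20 * log10(821450) = 118.29 dB


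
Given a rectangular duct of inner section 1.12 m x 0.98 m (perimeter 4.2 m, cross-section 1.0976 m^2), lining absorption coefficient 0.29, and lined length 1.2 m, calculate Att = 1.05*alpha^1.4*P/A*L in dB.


alpha^1.4 = 0.29^1.4 = 0.176749
Attenuation rate = 1.05 * alpha^1.4 * P / A
= 1.05 * 0.176749 * 4.2 / 1.0976 = 0.710152 dB/m
Total Att = 0.710152 * 1.2 = 0.85218 dB


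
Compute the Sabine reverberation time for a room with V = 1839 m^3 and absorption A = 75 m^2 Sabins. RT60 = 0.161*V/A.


RT60 = 0.161 * 1839 / 75 = 3.9477 s


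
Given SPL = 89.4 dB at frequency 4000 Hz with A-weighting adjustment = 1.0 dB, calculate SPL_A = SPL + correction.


A-weighting table: 4000 Hz -> 1.0 dB correction
SPL_A = SPL + correction = 89.4 + (1.0) = 90.4 dBA


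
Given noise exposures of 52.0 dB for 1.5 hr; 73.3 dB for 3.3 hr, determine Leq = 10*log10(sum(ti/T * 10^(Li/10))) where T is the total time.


T_total = 1.5 + 3.3 = 4.8 hr
(1.5/4.8) * 10^(52.0/10) = 49527.9
(3.3/4.8) * 10^(73.3/10) = 1.46985e+07
Sum = 49527.9 + 1.46985e+07 = 1.4748e+07
Leq = 10*log10(1.4748e+07) = 71.687 dB


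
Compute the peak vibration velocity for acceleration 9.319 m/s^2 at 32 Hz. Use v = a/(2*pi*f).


omega = 2*pi*f = 2*pi*32 = 201.062 rad/s
v = a / omega = 9.319 / 201.062 = 0.046349 m/s


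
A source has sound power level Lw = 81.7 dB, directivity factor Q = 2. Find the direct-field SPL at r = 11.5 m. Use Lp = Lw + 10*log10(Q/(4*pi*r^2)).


4*pi*r^2 = 4*pi*11.5^2 = 1661.9 m^2
Q / (4*pi*r^2) = 2 / 1661.9 = 0.00120344
Lp = 81.7 + 10*log10(0.00120344) = 52.504 dB


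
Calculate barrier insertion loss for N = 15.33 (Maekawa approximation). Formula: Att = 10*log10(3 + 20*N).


3 + 20*N = 3 + 20*15.33 = 309.6
Att = 10*log10(309.6) = 24.908 dB


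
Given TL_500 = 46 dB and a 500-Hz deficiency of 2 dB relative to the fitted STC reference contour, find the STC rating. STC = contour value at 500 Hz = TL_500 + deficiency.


By ASTM E413, STC = value of the fitted reference contour at 500 Hz.
Contour value at 500 Hz = TL_500 + deficiency = 46 + 2 = 48
STC = 48


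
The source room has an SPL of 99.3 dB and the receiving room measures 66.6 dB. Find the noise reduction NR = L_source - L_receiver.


NR = L_source - L_receiver (difference between source and receiving room levels)
NR = 99.3 - 66.6 = 32.7 dB


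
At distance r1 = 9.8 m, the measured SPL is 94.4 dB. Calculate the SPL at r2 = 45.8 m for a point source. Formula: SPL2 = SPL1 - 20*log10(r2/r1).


r2/r1 = 45.8/9.8 = 4.67347
Correction = 20*log10(4.67347) = 13.3928 dB
SPL2 = 94.4 - 13.3928 = 81.007 dB


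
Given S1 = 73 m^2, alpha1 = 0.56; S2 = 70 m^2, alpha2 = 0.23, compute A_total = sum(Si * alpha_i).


73 * 0.56 = 40.88
70 * 0.23 = 16.1
A_total = 40.88 + 16.1 = 56.98 m^2


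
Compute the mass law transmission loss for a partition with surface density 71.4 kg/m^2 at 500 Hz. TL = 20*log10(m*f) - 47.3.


m * f = 71.4 * 500 = 35700
20*log10(35700) = 91.0534 dB
TL = 91.0534 - 47.3 = 43.753 dB


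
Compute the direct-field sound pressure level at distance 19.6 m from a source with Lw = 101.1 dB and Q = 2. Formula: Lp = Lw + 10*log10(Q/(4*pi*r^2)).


4*pi*r^2 = 4*pi*19.6^2 = 4827.5 m^2
Q / (4*pi*r^2) = 2 / 4827.5 = 0.000414293
Lp = 101.1 + 10*log10(0.000414293) = 67.273 dB


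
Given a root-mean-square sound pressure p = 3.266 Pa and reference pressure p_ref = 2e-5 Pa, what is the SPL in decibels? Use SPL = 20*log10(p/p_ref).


p / p_ref = 3.266 / 2e-5 = 163300
SPL = 20 * log10(163300) = 104.26 dB


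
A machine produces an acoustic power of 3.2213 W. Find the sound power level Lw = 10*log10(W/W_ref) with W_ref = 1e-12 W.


W / W_ref = 3.2213 / 1e-12 = 3.2213e+12
Lw = 10 * log10(3.2213e+12) = 125.08 dB


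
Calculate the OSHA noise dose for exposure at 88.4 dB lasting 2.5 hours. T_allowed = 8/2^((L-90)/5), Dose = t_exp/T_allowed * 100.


T_allowed = 8 / 2^((88.4 - 90)/5) = 9.98664 hr
Dose = 2.5 / 9.98664 * 100 = 25.033 %


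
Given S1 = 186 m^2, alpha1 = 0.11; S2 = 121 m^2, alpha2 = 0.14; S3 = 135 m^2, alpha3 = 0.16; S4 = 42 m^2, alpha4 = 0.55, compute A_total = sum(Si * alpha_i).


186 * 0.11 = 20.46
121 * 0.14 = 16.94
135 * 0.16 = 21.6
42 * 0.55 = 23.1
A_total = 20.46 + 16.94 + 21.6 + 23.1 = 82.1 m^2


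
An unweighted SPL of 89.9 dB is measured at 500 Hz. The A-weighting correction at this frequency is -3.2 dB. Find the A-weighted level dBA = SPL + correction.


A-weighting table: 500 Hz -> -3.2 dB correction
SPL_A = SPL + correction = 89.9 + (-3.2) = 86.7 dBA


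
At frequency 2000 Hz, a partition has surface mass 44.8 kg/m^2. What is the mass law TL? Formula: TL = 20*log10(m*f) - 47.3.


m * f = 44.8 * 2000 = 89600
20*log10(89600) = 99.0462 dB
TL = 99.0462 - 47.3 = 51.746 dB


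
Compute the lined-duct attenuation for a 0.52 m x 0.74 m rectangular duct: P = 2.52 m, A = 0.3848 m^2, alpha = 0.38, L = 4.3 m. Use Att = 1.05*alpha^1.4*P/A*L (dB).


alpha^1.4 = 0.38^1.4 = 0.258046
Attenuation rate = 1.05 * alpha^1.4 * P / A
= 1.05 * 0.258046 * 2.52 / 0.3848 = 1.7744 dB/m
Total Att = 1.7744 * 4.3 = 7.6299 dB


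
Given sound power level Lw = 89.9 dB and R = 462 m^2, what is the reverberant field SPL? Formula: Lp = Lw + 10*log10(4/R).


4/R = 4/462 = 0.00865801
Lp = 89.9 + 10*log10(0.00865801) = 69.274 dB


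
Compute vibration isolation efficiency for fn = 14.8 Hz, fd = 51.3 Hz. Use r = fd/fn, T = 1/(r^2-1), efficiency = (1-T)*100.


r = 51.3 / 14.8 = 3.46622
r^2 - 1 = 3.46622^2 - 1 = 11.0147
T = 1/11.0147 = 0.0907878
Efficiency = (1 - 0.0907878)*100 = 90.921 %


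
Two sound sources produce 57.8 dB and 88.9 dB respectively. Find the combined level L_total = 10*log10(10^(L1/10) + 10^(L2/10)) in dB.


10^(57.8/10) = 602560
10^(88.9/10) = 7.76247e+08
Sum = 602560 + 7.76247e+08 = 7.7685e+08
L_total = 10*log10(7.7685e+08) = 88.903 dB


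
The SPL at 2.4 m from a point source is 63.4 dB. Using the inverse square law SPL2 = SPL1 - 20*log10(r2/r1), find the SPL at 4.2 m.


r2/r1 = 4.2/2.4 = 1.75
Correction = 20*log10(1.75) = 4.86076 dB
SPL2 = 63.4 - 4.86076 = 58.539 dB


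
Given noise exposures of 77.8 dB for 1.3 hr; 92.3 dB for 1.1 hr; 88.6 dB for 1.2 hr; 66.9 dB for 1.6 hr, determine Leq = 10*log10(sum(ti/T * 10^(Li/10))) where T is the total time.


T_total = 1.3 + 1.1 + 1.2 + 1.6 = 5.2 hr
(1.3/5.2) * 10^(77.8/10) = 1.5064e+07
(1.1/5.2) * 10^(92.3/10) = 3.59244e+08
(1.2/5.2) * 10^(88.6/10) = 1.67178e+08
(1.6/5.2) * 10^(66.9/10) = 1.50701e+06
Sum = 1.5064e+07 + 3.59244e+08 + 1.67178e+08 + 1.50701e+06 = 5.42993e+08
Leq = 10*log10(5.42993e+08) = 87.348 dB


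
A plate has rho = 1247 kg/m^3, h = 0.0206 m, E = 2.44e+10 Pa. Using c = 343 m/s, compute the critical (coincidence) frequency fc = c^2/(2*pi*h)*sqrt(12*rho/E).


12*rho/E = 12*1247/2.44e+10 = 6.13279e-07
sqrt(12*rho/E) = sqrt(6.13279e-07) = 0.000783121
c^2/(2*pi*h) = 343^2/(2*pi*0.0206) = 908952
fc = 908952 * 0.000783121 = 711.82 Hz


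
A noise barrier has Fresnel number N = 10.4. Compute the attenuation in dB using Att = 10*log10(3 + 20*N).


3 + 20*N = 3 + 20*10.4 = 211
Att = 10*log10(211) = 23.243 dB


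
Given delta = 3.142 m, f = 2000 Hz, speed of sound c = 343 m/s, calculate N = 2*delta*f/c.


N = 2*delta*f/c = 2*delta/lambda, where lambda = c/f
lambda = 343 / 2000 = 0.1715 m
N = 2 * 3.142 / 0.1715 = 36.641


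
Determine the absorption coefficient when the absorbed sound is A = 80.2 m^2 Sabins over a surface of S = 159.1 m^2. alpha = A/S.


Absorption coefficient = absorbed power / incident power
alpha = A / S = 80.2 / 159.1 = 0.50409


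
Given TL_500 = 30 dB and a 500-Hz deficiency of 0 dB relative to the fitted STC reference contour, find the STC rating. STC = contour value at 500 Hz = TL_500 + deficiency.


By ASTM E413, STC = value of the fitted reference contour at 500 Hz.
Contour value at 500 Hz = TL_500 + deficiency = 30 + 0 = 30
STC = 30


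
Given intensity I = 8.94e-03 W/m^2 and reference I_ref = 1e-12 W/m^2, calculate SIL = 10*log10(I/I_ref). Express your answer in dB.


I / I_ref = 8.94e-03 / 1e-12 = 8.94e+09
SIL = 10 * log10(8.94e+09) = 99.513 dB


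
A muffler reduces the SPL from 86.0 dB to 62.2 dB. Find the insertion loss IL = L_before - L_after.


Insertion loss = SPL without muffler - SPL with muffler
IL = 86.0 - 62.2 = 23.8 dB


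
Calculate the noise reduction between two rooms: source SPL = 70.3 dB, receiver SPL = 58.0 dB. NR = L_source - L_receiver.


NR = L_source - L_receiver (difference between source and receiving room levels)
NR = 70.3 - 58.0 = 12.3 dB


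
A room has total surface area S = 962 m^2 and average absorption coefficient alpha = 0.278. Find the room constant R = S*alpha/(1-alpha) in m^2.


R = 962 * 0.278 / (1 - 0.278) = 370.41 m^2


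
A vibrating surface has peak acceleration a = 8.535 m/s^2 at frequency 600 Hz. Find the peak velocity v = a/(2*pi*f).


omega = 2*pi*f = 2*pi*600 = 3769.91 rad/s
v = a / omega = 8.535 / 3769.91 = 0.002264 m/s


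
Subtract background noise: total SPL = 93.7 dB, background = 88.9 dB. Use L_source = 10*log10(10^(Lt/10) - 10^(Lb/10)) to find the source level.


10^(93.7/10) = 2.34423e+09
10^(88.9/10) = 7.76247e+08
Difference = 2.34423e+09 - 7.76247e+08 = 1.56798e+09
L_source = 10*log10(1.56798e+09) = 91.953 dB


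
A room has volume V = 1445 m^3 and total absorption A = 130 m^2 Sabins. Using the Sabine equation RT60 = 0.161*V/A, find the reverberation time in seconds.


RT60 = 0.161 * 1445 / 130 = 1.7896 s


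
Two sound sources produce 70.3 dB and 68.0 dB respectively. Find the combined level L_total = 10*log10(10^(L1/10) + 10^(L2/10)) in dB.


10^(70.3/10) = 1.07152e+07
10^(68.0/10) = 6.30957e+06
Sum = 1.07152e+07 + 6.30957e+06 = 1.70248e+07
L_total = 10*log10(1.70248e+07) = 72.311 dB


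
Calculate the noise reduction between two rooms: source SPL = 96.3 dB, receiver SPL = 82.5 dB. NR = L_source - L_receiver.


NR = L_source - L_receiver (difference between source and receiving room levels)
NR = 96.3 - 82.5 = 13.8 dB


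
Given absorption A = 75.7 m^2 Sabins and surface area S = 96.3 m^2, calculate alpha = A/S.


Absorption coefficient = absorbed power / incident power
alpha = A / S = 75.7 / 96.3 = 0.78609


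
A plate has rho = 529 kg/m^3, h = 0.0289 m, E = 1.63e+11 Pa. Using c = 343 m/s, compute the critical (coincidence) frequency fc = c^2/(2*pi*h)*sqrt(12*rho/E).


12*rho/E = 12*529/1.63e+11 = 3.89448e-08
sqrt(12*rho/E) = sqrt(3.89448e-08) = 0.000197344
c^2/(2*pi*h) = 343^2/(2*pi*0.0289) = 647904
fc = 647904 * 0.000197344 = 127.86 Hz


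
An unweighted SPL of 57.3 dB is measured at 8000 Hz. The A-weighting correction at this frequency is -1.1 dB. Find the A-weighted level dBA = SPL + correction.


A-weighting table: 8000 Hz -> -1.1 dB correction
SPL_A = SPL + correction = 57.3 + (-1.1) = 56.2 dBA


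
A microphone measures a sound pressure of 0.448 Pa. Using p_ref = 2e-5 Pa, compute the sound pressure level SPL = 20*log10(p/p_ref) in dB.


p / p_ref = 0.448 / 2e-5 = 22400
SPL = 20 * log10(22400) = 87.005 dB


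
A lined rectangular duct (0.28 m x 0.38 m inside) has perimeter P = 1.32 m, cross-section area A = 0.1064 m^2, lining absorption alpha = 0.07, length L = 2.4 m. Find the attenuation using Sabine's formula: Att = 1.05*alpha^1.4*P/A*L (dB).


alpha^1.4 = 0.07^1.4 = 0.0241622
Attenuation rate = 1.05 * alpha^1.4 * P / A
= 1.05 * 0.0241622 * 1.32 / 0.1064 = 0.314744 dB/m
Total Att = 0.314744 * 2.4 = 0.75539 dB


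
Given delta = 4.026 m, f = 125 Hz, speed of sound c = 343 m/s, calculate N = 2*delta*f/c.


N = 2*delta*f/c = 2*delta/lambda, where lambda = c/f
lambda = 343 / 125 = 2.744 m
N = 2 * 4.026 / 2.744 = 2.9344


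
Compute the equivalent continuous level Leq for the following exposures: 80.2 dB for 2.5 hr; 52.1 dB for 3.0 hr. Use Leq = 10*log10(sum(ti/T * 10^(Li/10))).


T_total = 2.5 + 3.0 = 5.5 hr
(2.5/5.5) * 10^(80.2/10) = 4.75968e+07
(3.0/5.5) * 10^(52.1/10) = 88462.4
Sum = 4.75968e+07 + 88462.4 = 4.76853e+07
Leq = 10*log10(4.76853e+07) = 76.784 dB


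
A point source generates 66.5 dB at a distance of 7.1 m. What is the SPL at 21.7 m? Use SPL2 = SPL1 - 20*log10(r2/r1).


r2/r1 = 21.7/7.1 = 3.05634
Correction = 20*log10(3.05634) = 9.70403 dB
SPL2 = 66.5 - 9.70403 = 56.796 dB


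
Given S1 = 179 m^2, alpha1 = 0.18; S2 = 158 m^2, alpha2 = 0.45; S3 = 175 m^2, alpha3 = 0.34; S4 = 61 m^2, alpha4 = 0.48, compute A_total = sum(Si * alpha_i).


179 * 0.18 = 32.22
158 * 0.45 = 71.1
175 * 0.34 = 59.5
61 * 0.48 = 29.28
A_total = 32.22 + 71.1 + 59.5 + 29.28 = 192.1 m^2


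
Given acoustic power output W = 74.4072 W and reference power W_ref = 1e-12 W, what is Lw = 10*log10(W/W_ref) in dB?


W / W_ref = 74.4072 / 1e-12 = 7.44072e+13
Lw = 10 * log10(7.44072e+13) = 138.72 dB


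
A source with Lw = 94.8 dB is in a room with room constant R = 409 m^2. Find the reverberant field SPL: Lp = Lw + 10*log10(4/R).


4/R = 4/409 = 0.00977995
Lp = 94.8 + 10*log10(0.00977995) = 74.703 dB


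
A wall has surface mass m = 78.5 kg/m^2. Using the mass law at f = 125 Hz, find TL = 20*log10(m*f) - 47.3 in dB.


m * f = 78.5 * 125 = 9812.5
20*log10(9812.5) = 79.8356 dB
TL = 79.8356 - 47.3 = 32.536 dB


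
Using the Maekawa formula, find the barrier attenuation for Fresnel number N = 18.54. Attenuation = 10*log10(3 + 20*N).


3 + 20*N = 3 + 20*18.54 = 373.8
Att = 10*log10(373.8) = 25.726 dB


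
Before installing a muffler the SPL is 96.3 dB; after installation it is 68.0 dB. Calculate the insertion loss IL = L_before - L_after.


Insertion loss = SPL without muffler - SPL with muffler
IL = 96.3 - 68.0 = 28.3 dB


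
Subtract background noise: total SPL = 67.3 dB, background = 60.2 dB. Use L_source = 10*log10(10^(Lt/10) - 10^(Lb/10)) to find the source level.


10^(67.3/10) = 5.37032e+06
10^(60.2/10) = 1.04713e+06
Difference = 5.37032e+06 - 1.04713e+06 = 4.32319e+06
L_source = 10*log10(4.32319e+06) = 66.358 dB


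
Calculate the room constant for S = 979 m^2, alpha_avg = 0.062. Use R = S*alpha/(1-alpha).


R = 979 * 0.062 / (1 - 0.062) = 64.71 m^2


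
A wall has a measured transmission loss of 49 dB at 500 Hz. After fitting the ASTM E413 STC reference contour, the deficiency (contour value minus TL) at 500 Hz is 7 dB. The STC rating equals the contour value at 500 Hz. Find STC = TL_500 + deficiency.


By ASTM E413, STC = value of the fitted reference contour at 500 Hz.
Contour value at 500 Hz = TL_500 + deficiency = 49 + 7 = 56
STC = 56


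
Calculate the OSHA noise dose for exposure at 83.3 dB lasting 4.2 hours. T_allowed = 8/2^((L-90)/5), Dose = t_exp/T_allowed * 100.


T_allowed = 8 / 2^((83.3 - 90)/5) = 20.2521 hr
Dose = 4.2 / 20.2521 * 100 = 20.739 %


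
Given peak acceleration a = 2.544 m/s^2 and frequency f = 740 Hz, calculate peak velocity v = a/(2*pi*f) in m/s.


omega = 2*pi*f = 2*pi*740 = 4649.56 rad/s
v = a / omega = 2.544 / 4649.56 = 0.00054715 m/s


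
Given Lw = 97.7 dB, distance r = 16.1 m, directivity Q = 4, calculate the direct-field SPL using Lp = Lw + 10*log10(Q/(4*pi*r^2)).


4*pi*r^2 = 4*pi*16.1^2 = 3257.33 m^2
Q / (4*pi*r^2) = 4 / 3257.33 = 0.001228
Lp = 97.7 + 10*log10(0.001228) = 68.592 dB


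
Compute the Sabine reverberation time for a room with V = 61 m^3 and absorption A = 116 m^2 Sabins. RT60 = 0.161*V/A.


RT60 = 0.161 * 61 / 116 = 0.084664 s


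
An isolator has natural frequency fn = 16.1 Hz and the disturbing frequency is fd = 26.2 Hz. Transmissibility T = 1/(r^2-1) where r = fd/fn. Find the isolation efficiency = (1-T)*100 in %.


r = 26.2 / 16.1 = 1.62733
r^2 - 1 = 1.62733^2 - 1 = 1.6482
T = 1/1.6482 = 0.606722
Efficiency = (1 - 0.606722)*100 = 39.328 %


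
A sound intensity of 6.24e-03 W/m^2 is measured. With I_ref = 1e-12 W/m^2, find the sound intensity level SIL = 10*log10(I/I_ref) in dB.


I / I_ref = 6.24e-03 / 1e-12 = 6.24e+09
SIL = 10 * log10(6.24e+09) = 97.952 dB


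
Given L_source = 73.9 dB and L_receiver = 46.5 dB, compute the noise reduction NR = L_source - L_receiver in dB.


NR = L_source - L_receiver (difference between source and receiving room levels)
NR = 73.9 - 46.5 = 27.4 dB


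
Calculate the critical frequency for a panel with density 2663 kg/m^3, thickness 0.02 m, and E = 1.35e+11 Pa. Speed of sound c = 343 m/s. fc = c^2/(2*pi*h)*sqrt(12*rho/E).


12*rho/E = 12*2663/1.35e+11 = 2.36711e-07
sqrt(12*rho/E) = sqrt(2.36711e-07) = 0.00048653
c^2/(2*pi*h) = 343^2/(2*pi*0.02) = 936221
fc = 936221 * 0.00048653 = 455.5 Hz


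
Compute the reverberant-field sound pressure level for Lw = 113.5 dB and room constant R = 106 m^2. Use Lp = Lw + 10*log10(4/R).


4/R = 4/106 = 0.0377358
Lp = 113.5 + 10*log10(0.0377358) = 99.268 dB


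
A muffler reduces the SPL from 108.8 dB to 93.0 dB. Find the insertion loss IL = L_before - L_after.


Insertion loss = SPL without muffler - SPL with muffler
IL = 108.8 - 93.0 = 15.8 dB


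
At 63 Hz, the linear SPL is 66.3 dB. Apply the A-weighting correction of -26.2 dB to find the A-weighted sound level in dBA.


A-weighting table: 63 Hz -> -26.2 dB correction
SPL_A = SPL + correction = 66.3 + (-26.2) = 40.1 dBA


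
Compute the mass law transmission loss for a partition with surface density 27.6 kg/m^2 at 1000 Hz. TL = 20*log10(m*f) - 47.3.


m * f = 27.6 * 1000 = 27600
20*log10(27600) = 88.8182 dB
TL = 88.8182 - 47.3 = 41.518 dB


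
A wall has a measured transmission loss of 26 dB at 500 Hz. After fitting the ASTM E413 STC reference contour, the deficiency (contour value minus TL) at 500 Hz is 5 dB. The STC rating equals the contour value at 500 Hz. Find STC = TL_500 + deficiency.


By ASTM E413, STC = value of the fitted reference contour at 500 Hz.
Contour value at 500 Hz = TL_500 + deficiency = 26 + 5 = 31
STC = 31


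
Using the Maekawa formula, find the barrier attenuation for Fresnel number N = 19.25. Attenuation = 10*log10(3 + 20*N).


3 + 20*N = 3 + 20*19.25 = 388
Att = 10*log10(388) = 25.888 dB


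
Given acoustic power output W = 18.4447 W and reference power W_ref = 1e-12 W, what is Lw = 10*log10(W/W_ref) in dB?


W / W_ref = 18.4447 / 1e-12 = 1.84447e+13
Lw = 10 * log10(1.84447e+13) = 132.66 dB


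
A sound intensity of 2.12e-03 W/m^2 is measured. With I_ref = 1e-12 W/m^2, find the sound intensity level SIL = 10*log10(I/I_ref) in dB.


I / I_ref = 2.12e-03 / 1e-12 = 2.12e+09
SIL = 10 * log10(2.12e+09) = 93.263 dB


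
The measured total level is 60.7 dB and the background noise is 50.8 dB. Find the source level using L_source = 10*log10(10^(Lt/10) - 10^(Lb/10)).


10^(60.7/10) = 1.1749e+06
10^(50.8/10) = 120226
Difference = 1.1749e+06 - 120226 = 1.05467e+06
L_source = 10*log10(1.05467e+06) = 60.231 dB


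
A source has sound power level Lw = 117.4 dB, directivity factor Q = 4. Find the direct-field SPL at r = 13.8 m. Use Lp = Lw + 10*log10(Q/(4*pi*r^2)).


4*pi*r^2 = 4*pi*13.8^2 = 2393.14 m^2
Q / (4*pi*r^2) = 4 / 2393.14 = 0.00167144
Lp = 117.4 + 10*log10(0.00167144) = 89.631 dB


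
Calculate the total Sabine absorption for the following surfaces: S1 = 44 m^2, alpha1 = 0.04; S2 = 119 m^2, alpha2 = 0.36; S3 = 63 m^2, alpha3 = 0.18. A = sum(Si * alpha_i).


44 * 0.04 = 1.76
119 * 0.36 = 42.84
63 * 0.18 = 11.34
A_total = 1.76 + 42.84 + 11.34 = 55.94 m^2


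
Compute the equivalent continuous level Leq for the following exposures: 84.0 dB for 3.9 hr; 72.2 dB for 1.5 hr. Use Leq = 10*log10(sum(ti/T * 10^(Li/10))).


T_total = 3.9 + 1.5 = 5.4 hr
(3.9/5.4) * 10^(84.0/10) = 1.81414e+08
(1.5/5.4) * 10^(72.2/10) = 4.60996e+06
Sum = 1.81414e+08 + 4.60996e+06 = 1.86024e+08
Leq = 10*log10(1.86024e+08) = 82.696 dB


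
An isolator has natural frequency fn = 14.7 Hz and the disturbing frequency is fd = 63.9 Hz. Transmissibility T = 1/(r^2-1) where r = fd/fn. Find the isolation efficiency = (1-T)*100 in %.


r = 63.9 / 14.7 = 4.34694
r^2 - 1 = 4.34694^2 - 1 = 17.8959
T = 1/17.8959 = 0.0558787
Efficiency = (1 - 0.0558787)*100 = 94.412 %


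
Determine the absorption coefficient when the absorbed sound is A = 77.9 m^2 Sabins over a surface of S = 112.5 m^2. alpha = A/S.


Absorption coefficient = absorbed power / incident power
alpha = A / S = 77.9 / 112.5 = 0.69244


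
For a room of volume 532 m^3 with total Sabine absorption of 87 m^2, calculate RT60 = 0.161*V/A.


RT60 = 0.161 * 532 / 87 = 0.98451 s


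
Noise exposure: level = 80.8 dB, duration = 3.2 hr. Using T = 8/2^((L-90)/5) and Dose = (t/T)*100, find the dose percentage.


T_allowed = 8 / 2^((80.8 - 90)/5) = 28.6408 hr
Dose = 3.2 / 28.6408 * 100 = 11.173 %


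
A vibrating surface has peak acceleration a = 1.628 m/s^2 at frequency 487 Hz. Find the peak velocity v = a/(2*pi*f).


omega = 2*pi*f = 2*pi*487 = 3059.91 rad/s
v = a / omega = 1.628 / 3059.91 = 0.00053204 m/s


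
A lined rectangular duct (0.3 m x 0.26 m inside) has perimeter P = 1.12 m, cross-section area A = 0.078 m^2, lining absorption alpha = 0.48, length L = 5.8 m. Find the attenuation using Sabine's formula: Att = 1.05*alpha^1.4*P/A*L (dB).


alpha^1.4 = 0.48^1.4 = 0.35788
Attenuation rate = 1.05 * alpha^1.4 * P / A
= 1.05 * 0.35788 * 1.12 / 0.078 = 5.39573 dB/m
Total Att = 5.39573 * 5.8 = 31.295 dB


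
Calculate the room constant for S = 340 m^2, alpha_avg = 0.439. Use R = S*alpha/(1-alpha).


R = 340 * 0.439 / (1 - 0.439) = 266.06 m^2


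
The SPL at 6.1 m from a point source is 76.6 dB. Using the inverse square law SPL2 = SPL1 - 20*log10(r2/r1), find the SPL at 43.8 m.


r2/r1 = 43.8/6.1 = 7.18033
Correction = 20*log10(7.18033) = 17.1229 dB
SPL2 = 76.6 - 17.1229 = 59.477 dB


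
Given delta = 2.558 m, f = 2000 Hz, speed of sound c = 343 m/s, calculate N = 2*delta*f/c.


N = 2*delta*f/c = 2*delta/lambda, where lambda = c/f
lambda = 343 / 2000 = 0.1715 m
N = 2 * 2.558 / 0.1715 = 29.831


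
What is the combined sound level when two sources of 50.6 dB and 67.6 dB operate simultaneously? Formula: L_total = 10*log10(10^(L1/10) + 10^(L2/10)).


10^(50.6/10) = 114815
10^(67.6/10) = 5.7544e+06
Sum = 114815 + 5.7544e+06 = 5.86922e+06
L_total = 10*log10(5.86922e+06) = 67.686 dB


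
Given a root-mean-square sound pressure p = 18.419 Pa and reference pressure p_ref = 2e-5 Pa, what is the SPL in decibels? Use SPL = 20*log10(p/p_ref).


p / p_ref = 18.419 / 2e-5 = 920950
SPL = 20 * log10(920950) = 119.28 dB


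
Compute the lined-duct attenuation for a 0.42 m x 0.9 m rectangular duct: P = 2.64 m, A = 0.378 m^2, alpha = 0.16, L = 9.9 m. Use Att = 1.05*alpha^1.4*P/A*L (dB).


alpha^1.4 = 0.16^1.4 = 0.076872
Attenuation rate = 1.05 * alpha^1.4 * P / A
= 1.05 * 0.076872 * 2.64 / 0.378 = 0.563728 dB/m
Total Att = 0.563728 * 9.9 = 5.5809 dB


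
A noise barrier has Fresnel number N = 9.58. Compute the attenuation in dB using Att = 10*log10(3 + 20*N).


3 + 20*N = 3 + 20*9.58 = 194.6
Att = 10*log10(194.6) = 22.891 dB


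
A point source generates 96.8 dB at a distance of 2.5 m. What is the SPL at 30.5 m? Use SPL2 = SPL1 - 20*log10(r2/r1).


r2/r1 = 30.5/2.5 = 12.2
Correction = 20*log10(12.2) = 21.7272 dB
SPL2 = 96.8 - 21.7272 = 75.073 dB


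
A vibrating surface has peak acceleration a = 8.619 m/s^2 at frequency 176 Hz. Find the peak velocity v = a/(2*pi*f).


omega = 2*pi*f = 2*pi*176 = 1105.84 rad/s
v = a / omega = 8.619 / 1105.84 = 0.0077941 m/s


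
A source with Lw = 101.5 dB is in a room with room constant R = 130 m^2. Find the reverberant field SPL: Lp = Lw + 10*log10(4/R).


4/R = 4/130 = 0.0307692
Lp = 101.5 + 10*log10(0.0307692) = 86.381 dB


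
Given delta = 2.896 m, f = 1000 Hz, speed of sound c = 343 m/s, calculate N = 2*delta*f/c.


N = 2*delta*f/c = 2*delta/lambda, where lambda = c/f
lambda = 343 / 1000 = 0.343 m
N = 2 * 2.896 / 0.343 = 16.886


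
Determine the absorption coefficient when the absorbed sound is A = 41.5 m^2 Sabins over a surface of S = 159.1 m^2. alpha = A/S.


Absorption coefficient = absorbed power / incident power
alpha = A / S = 41.5 / 159.1 = 0.26084
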